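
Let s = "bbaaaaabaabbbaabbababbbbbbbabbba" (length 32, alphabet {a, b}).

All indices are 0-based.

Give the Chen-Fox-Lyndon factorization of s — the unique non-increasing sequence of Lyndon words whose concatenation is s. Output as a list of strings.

emit factor 1: 'b' (i=0, period=1)
emit factor 2: 'b' (i=1, period=1)
emit factor 3: 'aaaaabaabbbaabbababbbbbbbabbb' (i=2, period=29)
emit factor 4: 'a' (i=31, period=1)

["b", "b", "aaaaabaabbbaabbababbbbbbbabbb", "a"]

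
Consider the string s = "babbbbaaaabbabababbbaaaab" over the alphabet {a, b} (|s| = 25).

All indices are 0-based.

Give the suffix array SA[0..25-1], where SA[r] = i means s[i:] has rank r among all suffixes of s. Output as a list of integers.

rank | idx | suffix
   0 |  20 | aaaab
   1 |   6 | aaaabbabababbbaaaab
   2 |  21 | aaab
   3 |   7 | aaabbabababbbaaaab
   4 |  22 | aab
   5 |   8 | aabbabababbbaaaab
   6 |  23 | ab
   7 |  12 | abababbbaaaab
   8 |  14 | ababbbaaaab
   9 |   9 | abbabababbbaaaab
  10 |  16 | abbbaaaab
  11 |   1 | abbbbaaaabbabababbbaaaab
  12 |  24 | b
  13 |  19 | baaaab
  14 |   5 | baaaabbabababbbaaaab
  15 |  11 | babababbbaaaab
  16 |  13 | bababbbaaaab
  17 |  15 | babbbaaaab
  18 |   0 | babbbbaaaabbabababbbaaaab
  19 |  18 | bbaaaab
  20 |   4 | bbaaaabbabababbbaaaab
  21 |  10 | bbabababbbaaaab
  22 |  17 | bbbaaaab
  23 |   3 | bbbaaaabbabababbbaaaab
  24 |   2 | bbbbaaaabbabababbbaaaab

[20, 6, 21, 7, 22, 8, 23, 12, 14, 9, 16, 1, 24, 19, 5, 11, 13, 15, 0, 18, 4, 10, 17, 3, 2]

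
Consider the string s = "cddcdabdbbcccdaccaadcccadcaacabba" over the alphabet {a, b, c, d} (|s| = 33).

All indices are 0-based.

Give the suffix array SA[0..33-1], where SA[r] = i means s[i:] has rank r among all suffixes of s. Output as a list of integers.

sorted suffixes:
  #0 SA[0]=32  'a'
  #1 SA[1]=26  'aacabba'
  #2 SA[2]=17  'aadcccadcaacabba'
  #3 SA[3]=29  'abba'
  #4 SA[4]=5  'abdbbcccdaccaadcccadcaacabba'
  #5 SA[5]=27  'acabba'
  #6 SA[6]=14  'accaadcccadcaacabba'
  #7 SA[7]=23  'adcaacabba'
  #8 SA[8]=18  'adcccadcaacabba'
  #9 SA[9]=31  'ba'
  #10 SA[10]=30  'bba'
  #11 SA[11]=8  'bbcccdaccaadcccadcaacabba'
  #12 SA[12]=9  'bcccdaccaadcccadcaacabba'
  #13 SA[13]=6  'bdbbcccdaccaadcccadcaacabba'
  #14 SA[14]=25  'caacabba'
  #15 SA[15]=16  'caadcccadcaacabba'
  #16 SA[16]=28  'cabba'
  #17 SA[17]=22  'cadcaacabba'
  #18 SA[18]=15  'ccaadcccadcaacabba'
  #19 SA[19]=21  'ccadcaacabba'
  #20 SA[20]=20  'cccadcaacabba'
  #21 SA[21]=10  'cccdaccaadcccadcaacabba'
  #22 SA[22]=11  'ccdaccaadcccadcaacabba'
  #23 SA[23]=3  'cdabdbbcccdaccaadcccadcaacabba'
  #24 SA[24]=12  'cdaccaadcccadcaacabba'
  #25 SA[25]=0  'cddcdabdbbcccdaccaadcccadcaacabba'
  #26 SA[26]=4  'dabdbbcccdaccaadcccadcaacabba'
  #27 SA[27]=13  'daccaadcccadcaacabba'
  #28 SA[28]=7  'dbbcccdaccaadcccadcaacabba'
  #29 SA[29]=24  'dcaacabba'
  #30 SA[30]=19  'dcccadcaacabba'
  #31 SA[31]=2  'dcdabdbbcccdaccaadcccadcaacabba'
  #32 SA[32]=1  'ddcdabdbbcccdaccaadcccadcaacabba'

[32, 26, 17, 29, 5, 27, 14, 23, 18, 31, 30, 8, 9, 6, 25, 16, 28, 22, 15, 21, 20, 10, 11, 3, 12, 0, 4, 13, 7, 24, 19, 2, 1]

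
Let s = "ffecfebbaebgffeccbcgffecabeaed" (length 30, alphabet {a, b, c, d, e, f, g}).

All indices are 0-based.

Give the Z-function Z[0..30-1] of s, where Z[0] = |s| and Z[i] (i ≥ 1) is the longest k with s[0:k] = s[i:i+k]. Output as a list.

[30, 1, 0, 0, 1, 0, 0, 0, 0, 0, 0, 0, 4, 1, 0, 0, 0, 0, 0, 0, 4, 1, 0, 0, 0, 0, 0, 0, 0, 0]

Z[0]=30
i=1: outside box; Z[1]=1 extend→box=[1,2)
i=2: outside box; Z[2]=0
i=3: outside box; Z[3]=0
i=4: outside box; Z[4]=1 extend→box=[4,5)
i=5: outside box; Z[5]=0
i=6: outside box; Z[6]=0
i=7: outside box; Z[7]=0
i=8: outside box; Z[8]=0
i=9: outside box; Z[9]=0
i=10: outside box; Z[10]=0
i=11: outside box; Z[11]=0
i=12: outside box; Z[12]=4 extend→box=[12,16)
i=13: min(r-i=3, Z[1]=1)=1; Z[13]=1
i=14: min(r-i=2, Z[2]=0)=0; Z[14]=0
i=15: min(r-i=1, Z[3]=0)=0; Z[15]=0
i=16: outside box; Z[16]=0
i=17: outside box; Z[17]=0
i=18: outside box; Z[18]=0
i=19: outside box; Z[19]=0
i=20: outside box; Z[20]=4 extend→box=[20,24)
i=21: min(r-i=3, Z[1]=1)=1; Z[21]=1
i=22: min(r-i=2, Z[2]=0)=0; Z[22]=0
i=23: min(r-i=1, Z[3]=0)=0; Z[23]=0
i=24: outside box; Z[24]=0
i=25: outside box; Z[25]=0
i=26: outside box; Z[26]=0
i=27: outside box; Z[27]=0
i=28: outside box; Z[28]=0
i=29: outside box; Z[29]=0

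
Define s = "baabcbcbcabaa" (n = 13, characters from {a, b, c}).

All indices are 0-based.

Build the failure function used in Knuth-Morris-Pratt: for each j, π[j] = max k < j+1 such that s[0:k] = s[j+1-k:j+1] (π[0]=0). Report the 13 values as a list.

[0, 0, 0, 1, 0, 1, 0, 1, 0, 0, 1, 2, 3]

π[0] = 0
j=1 s[j]='a': π[1]=0 (border '')
j=2 s[j]='a': π[2]=0 (border '')
j=3 s[j]='b': π[3]=1 (border 'b')
j=4 s[j]='c': k: 1→0; π[4]=0 (border '')
j=5 s[j]='b': π[5]=1 (border 'b')
j=6 s[j]='c': k: 1→0; π[6]=0 (border '')
j=7 s[j]='b': π[7]=1 (border 'b')
j=8 s[j]='c': k: 1→0; π[8]=0 (border '')
j=9 s[j]='a': π[9]=0 (border '')
j=10 s[j]='b': π[10]=1 (border 'b')
j=11 s[j]='a': π[11]=2 (border 'ba')
j=12 s[j]='a': π[12]=3 (border 'baa')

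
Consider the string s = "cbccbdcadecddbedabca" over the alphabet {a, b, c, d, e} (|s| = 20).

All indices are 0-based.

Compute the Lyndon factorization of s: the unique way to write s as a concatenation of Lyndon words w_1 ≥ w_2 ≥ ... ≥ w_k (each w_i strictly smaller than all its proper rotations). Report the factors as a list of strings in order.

["c", "bccbdc", "adecddbed", "abc", "a"]

emit factor 1: 'c' (i=0, period=1)
emit factor 2: 'bccbdc' (i=1, period=6)
emit factor 3: 'adecddbed' (i=7, period=9)
emit factor 4: 'abc' (i=16, period=3)
emit factor 5: 'a' (i=19, period=1)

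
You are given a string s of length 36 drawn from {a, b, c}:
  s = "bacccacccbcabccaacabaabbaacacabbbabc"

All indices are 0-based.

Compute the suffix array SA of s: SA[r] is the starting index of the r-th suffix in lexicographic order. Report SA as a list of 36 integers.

sorted suffixes:
  #0 SA[0]=20  'aabbaacacabbbabc'
  #1 SA[1]=15  'aacabaabbaacacabbbabc'
  #2 SA[2]=24  'aacacabbbabc'
  #3 SA[3]=18  'abaabbaacacabbbabc'
  #4 SA[4]=21  'abbaacacabbbabc'
  #5 SA[5]=29  'abbbabc'
  #6 SA[6]=33  'abc'
  #7 SA[7]=11  'abccaacabaabbaacacabbbabc'
  #8 SA[8]=16  'acabaabbaacacabbbabc'
  #9 SA[9]=27  'acabbbabc'
  #10 SA[10]=25  'acacabbbabc'
  #11 SA[11]=1  'acccacccbcabccaacabaabbaacacabbbabc'
  #12 SA[12]=5  'acccbcabccaacabaabbaacacabbbabc'
  #13 SA[13]=19  'baabbaacacabbbabc'
  #14 SA[14]=23  'baacacabbbabc'
  #15 SA[15]=32  'babc'
  #16 SA[16]=0  'bacccacccbcabccaacabaabbaacacabbbabc'
  #17 SA[17]=22  'bbaacacabbbabc'
  #18 SA[18]=31  'bbabc'
  #19 SA[19]=30  'bbbabc'
  #20 SA[20]=34  'bc'
  #21 SA[21]=9  'bcabccaacabaabbaacacabbbabc'
  #22 SA[22]=12  'bccaacabaabbaacacabbbabc'
  #23 SA[23]=35  'c'
  #24 SA[24]=14  'caacabaabbaacacabbbabc'
  #25 SA[25]=17  'cabaabbaacacabbbabc'
  #26 SA[26]=28  'cabbbabc'
  #27 SA[27]=10  'cabccaacabaabbaacacabbbabc'
  #28 SA[28]=26  'cacabbbabc'
  #29 SA[29]=4  'cacccbcabccaacabaabbaacacabbbabc'
  #30 SA[30]=8  'cbcabccaacabaabbaacacabbbabc'
  #31 SA[31]=13  'ccaacabaabbaacacabbbabc'
  #32 SA[32]=3  'ccacccbcabccaacabaabbaacacabbbabc'
  #33 SA[33]=7  'ccbcabccaacabaabbaacacabbbabc'
  #34 SA[34]=2  'cccacccbcabccaacabaabbaacacabbbabc'
  #35 SA[35]=6  'cccbcabccaacabaabbaacacabbbabc'

[20, 15, 24, 18, 21, 29, 33, 11, 16, 27, 25, 1, 5, 19, 23, 32, 0, 22, 31, 30, 34, 9, 12, 35, 14, 17, 28, 10, 26, 4, 8, 13, 3, 7, 2, 6]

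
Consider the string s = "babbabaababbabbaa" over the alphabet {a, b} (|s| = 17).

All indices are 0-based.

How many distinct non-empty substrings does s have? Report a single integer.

108

sorted suffixes:
  #0 SA[0]=16  'a'
  #1 SA[1]=15  'aa'
  #2 SA[2]=6  'aababbabbaa'
  #3 SA[3]=4  'abaababbabbaa'
  #4 SA[4]=7  'ababbabbaa'
  #5 SA[5]=12  'abbaa'
  #6 SA[6]=1  'abbabaababbabbaa'
  #7 SA[7]=9  'abbabbaa'
  #8 SA[8]=14  'baa'
  #9 SA[9]=5  'baababbabbaa'
  #10 SA[10]=3  'babaababbabbaa'
  #11 SA[11]=11  'babbaa'
  #12 SA[12]=0  'babbabaababbabbaa'
  #13 SA[13]=8  'babbabbaa'
  #14 SA[14]=13  'bbaa'
  #15 SA[15]=2  'bbabaababbabbaa'
  #16 SA[16]=10  'bbabbaa'

SA = [16, 15, 6, 4, 7, 12, 1, 9, 14, 5, 3, 11, 0, 8, 13, 2, 10]
i: (SA[i-1],SA[i]) lcp shared
  1: (16,15) 1 'a'
  2: (15,6) 2 'aa'
  3: (6,4) 1 'a'
  4: (4,7) 3 'aba'
  5: (7,12) 2 'ab'
  6: (12,1) 4 'abba'
  7: (1,9) 5 'abbab'
  8: (9,14) 0 ''
  9: (14,5) 3 'baa'
  10: (5,3) 2 'ba'
  11: (3,11) 3 'bab'
  12: (11,0) 5 'babba'
  13: (0,8) 6 'babbab'
  14: (8,13) 1 'b'
  15: (13,2) 3 'bba'
  16: (2,10) 4 'bbab'

n(n+1)/2 = 17·18/2 = 153
Σ LCP = 0 + 1 + 2 + 1 + 3 + 2 + 4 + 5 + 0 + 3 + 2 + 3 + 5 + 6 + 1 + 3 + 4 = 45
distinct = 153 − 45 = 108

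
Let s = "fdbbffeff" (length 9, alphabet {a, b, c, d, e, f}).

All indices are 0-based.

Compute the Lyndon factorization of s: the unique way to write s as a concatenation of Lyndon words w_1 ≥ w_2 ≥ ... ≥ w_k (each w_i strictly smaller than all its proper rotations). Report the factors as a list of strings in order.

emit factor 1: 'f' (i=0, period=1)
emit factor 2: 'd' (i=1, period=1)
emit factor 3: 'bbffeff' (i=2, period=7)

["f", "d", "bbffeff"]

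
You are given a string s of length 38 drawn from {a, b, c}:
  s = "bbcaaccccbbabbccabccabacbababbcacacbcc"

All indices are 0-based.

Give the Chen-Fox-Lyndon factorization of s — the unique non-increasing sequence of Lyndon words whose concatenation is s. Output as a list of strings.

emit factor 1: 'bbc' (i=0, period=3)
emit factor 2: 'aaccccbbabbccabccabacbababbcacacbcc' (i=3, period=35)

["bbc", "aaccccbbabbccabccabacbababbcacacbcc"]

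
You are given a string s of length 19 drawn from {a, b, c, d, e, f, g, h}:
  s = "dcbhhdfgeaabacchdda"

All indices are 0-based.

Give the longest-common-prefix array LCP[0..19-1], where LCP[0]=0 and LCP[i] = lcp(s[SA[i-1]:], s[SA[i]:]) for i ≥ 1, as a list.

rank→(start, suffix):
  0 → (18, 'a')
  1 → (9, 'aabacchdda')
  2 → (10, 'abacchdda')
  3 → (12, 'acchdda')
  4 → (11, 'bacchdda')
  5 → (2, 'bhhdfgeaabacchdda')
  6 → (1, 'cbhhdfgeaabacchdda')
  7 → (13, 'cchdda')
  8 → (14, 'chdda')
  9 → (17, 'da')
  10 → (0, 'dcbhhdfgeaabacchdda')
  11 → (16, 'dda')
  12 → (5, 'dfgeaabacchdda')
  13 → (8, 'eaabacchdda')
  14 → (6, 'fgeaabacchdda')
  15 → (7, 'geaabacchdda')
  16 → (15, 'hdda')
  17 → (4, 'hdfgeaabacchdda')
  18 → (3, 'hhdfgeaabacchdda')

SA = [18, 9, 10, 12, 11, 2, 1, 13, 14, 17, 0, 16, 5, 8, 6, 7, 15, 4, 3]
[i] adj suffixes → lcp
  [1] 18/9 → 1 ('a')
  [2] 9/10 → 1 ('a')
  [3] 10/12 → 1 ('a')
  [4] 12/11 → 0 ('')
  [5] 11/2 → 1 ('b')
  [6] 2/1 → 0 ('')
  [7] 1/13 → 1 ('c')
  [8] 13/14 → 1 ('c')
  [9] 14/17 → 0 ('')
  [10] 17/0 → 1 ('d')
  [11] 0/16 → 1 ('d')
  [12] 16/5 → 1 ('d')
  [13] 5/8 → 0 ('')
  [14] 8/6 → 0 ('')
  [15] 6/7 → 0 ('')
  [16] 7/15 → 0 ('')
  [17] 15/4 → 2 ('hd')
  [18] 4/3 → 1 ('h')

[0, 1, 1, 1, 0, 1, 0, 1, 1, 0, 1, 1, 1, 0, 0, 0, 0, 2, 1]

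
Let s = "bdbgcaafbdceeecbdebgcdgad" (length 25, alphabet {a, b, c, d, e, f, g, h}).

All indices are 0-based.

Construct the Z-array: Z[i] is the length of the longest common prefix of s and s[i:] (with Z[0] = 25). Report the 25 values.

Z[0]=25
i=1: i≥r, start 0; Z[1]=0
i=2: i≥r, start 0; Z[2]=1 grow→box=[2,3)
i=3: i≥r, start 0; Z[3]=0
i=4: i≥r, start 0; Z[4]=0
i=5: i≥r, start 0; Z[5]=0
i=6: i≥r, start 0; Z[6]=0
i=7: i≥r, start 0; Z[7]=0
i=8: i≥r, start 0; Z[8]=2 grow→box=[8,10)
i=9: min(r-i=1, Z[1]=0)=0; Z[9]=0
i=10: i≥r, start 0; Z[10]=0
i=11: i≥r, start 0; Z[11]=0
i=12: i≥r, start 0; Z[12]=0
i=13: i≥r, start 0; Z[13]=0
i=14: i≥r, start 0; Z[14]=0
i=15: i≥r, start 0; Z[15]=2 grow→box=[15,17)
i=16: min(r-i=1, Z[1]=0)=0; Z[16]=0
i=17: i≥r, start 0; Z[17]=0
i=18: i≥r, start 0; Z[18]=1 grow→box=[18,19)
i=19: i≥r, start 0; Z[19]=0
i=20: i≥r, start 0; Z[20]=0
i=21: i≥r, start 0; Z[21]=0
i=22: i≥r, start 0; Z[22]=0
i=23: i≥r, start 0; Z[23]=0
i=24: i≥r, start 0; Z[24]=0

[25, 0, 1, 0, 0, 0, 0, 0, 2, 0, 0, 0, 0, 0, 0, 2, 0, 0, 1, 0, 0, 0, 0, 0, 0]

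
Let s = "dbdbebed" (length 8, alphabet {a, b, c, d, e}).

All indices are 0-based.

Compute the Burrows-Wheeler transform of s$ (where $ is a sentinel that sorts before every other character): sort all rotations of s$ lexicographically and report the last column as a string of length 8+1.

dddee$bbb

rank  rotation   last
    0  $dbdbebed  d
    1  bdbebed$d  d
    2  bebed$dbd  d
    3  bed$dbdbe  e
    4  d$dbdbebe  e
    5  dbdbebed$  $
    6  dbebed$db  b
    7  ebed$dbdb  b
    8  ed$dbdbeb  b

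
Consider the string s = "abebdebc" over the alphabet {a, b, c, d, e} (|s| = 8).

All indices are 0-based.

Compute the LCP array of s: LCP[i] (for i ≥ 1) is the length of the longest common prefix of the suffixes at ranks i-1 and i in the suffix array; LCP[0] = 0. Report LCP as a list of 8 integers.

rank→(start, suffix):
  0 → (0, 'abebdebc')
  1 → (6, 'bc')
  2 → (3, 'bdebc')
  3 → (1, 'bebdebc')
  4 → (7, 'c')
  5 → (4, 'debc')
  6 → (5, 'ebc')
  7 → (2, 'ebdebc')

SA = [0, 6, 3, 1, 7, 4, 5, 2]
rank  pair      lcp
   1  s[0:],s[6:]  0  ''
   2  s[6:],s[3:]  1  'b'
   3  s[3:],s[1:]  1  'b'
   4  s[1:],s[7:]  0  ''
   5  s[7:],s[4:]  0  ''
   6  s[4:],s[5:]  0  ''
   7  s[5:],s[2:]  2  'eb'

[0, 0, 1, 1, 0, 0, 0, 2]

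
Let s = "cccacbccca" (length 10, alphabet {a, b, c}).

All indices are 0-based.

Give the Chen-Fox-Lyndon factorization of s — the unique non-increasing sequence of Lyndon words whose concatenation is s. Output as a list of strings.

emit factor 1: 'c' (i=0, period=1)
emit factor 2: 'c' (i=1, period=1)
emit factor 3: 'c' (i=2, period=1)
emit factor 4: 'acbccc' (i=3, period=6)
emit factor 5: 'a' (i=9, period=1)

["c", "c", "c", "acbccc", "a"]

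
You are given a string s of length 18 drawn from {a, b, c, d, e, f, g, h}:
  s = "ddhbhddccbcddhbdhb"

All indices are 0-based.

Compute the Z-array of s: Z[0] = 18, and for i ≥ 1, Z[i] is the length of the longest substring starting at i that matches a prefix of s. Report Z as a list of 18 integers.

Z[0]=18
i=1: outside box; Z[1]=1 grow→box=[1,2)
i=2: outside box; Z[2]=0
i=3: outside box; Z[3]=0
i=4: outside box; Z[4]=0
i=5: outside box; Z[5]=2 grow→box=[5,7)
i=6: min(r-i=1, Z[1]=1)=1; Z[6]=1
i=7: outside box; Z[7]=0
i=8: outside box; Z[8]=0
i=9: outside box; Z[9]=0
i=10: outside box; Z[10]=0
i=11: outside box; Z[11]=4 grow→box=[11,15)
i=12: min(r-i=3, Z[1]=1)=1; Z[12]=1
i=13: min(r-i=2, Z[2]=0)=0; Z[13]=0
i=14: min(r-i=1, Z[3]=0)=0; Z[14]=0
i=15: outside box; Z[15]=1 grow→box=[15,16)
i=16: outside box; Z[16]=0
i=17: outside box; Z[17]=0

[18, 1, 0, 0, 0, 2, 1, 0, 0, 0, 0, 4, 1, 0, 0, 1, 0, 0]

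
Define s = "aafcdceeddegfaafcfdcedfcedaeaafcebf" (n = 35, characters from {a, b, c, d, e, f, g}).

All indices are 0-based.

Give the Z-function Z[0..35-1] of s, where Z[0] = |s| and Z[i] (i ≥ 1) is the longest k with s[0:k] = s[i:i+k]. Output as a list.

Z[0]=35
i=1: fresh scan; Z[1]=1 extend→box=[1,2)
i=2: fresh scan; Z[2]=0
i=3: fresh scan; Z[3]=0
i=4: fresh scan; Z[4]=0
i=5: fresh scan; Z[5]=0
i=6: fresh scan; Z[6]=0
i=7: fresh scan; Z[7]=0
i=8: fresh scan; Z[8]=0
i=9: fresh scan; Z[9]=0
i=10: fresh scan; Z[10]=0
i=11: fresh scan; Z[11]=0
i=12: fresh scan; Z[12]=0
i=13: fresh scan; Z[13]=4 extend→box=[13,17)
i=14: min(r-i=3, Z[1]=1)=1; Z[14]=1
i=15: min(r-i=2, Z[2]=0)=0; Z[15]=0
i=16: min(r-i=1, Z[3]=0)=0; Z[16]=0
i=17: fresh scan; Z[17]=0
i=18: fresh scan; Z[18]=0
i=19: fresh scan; Z[19]=0
i=20: fresh scan; Z[20]=0
i=21: fresh scan; Z[21]=0
i=22: fresh scan; Z[22]=0
i=23: fresh scan; Z[23]=0
i=24: fresh scan; Z[24]=0
i=25: fresh scan; Z[25]=0
i=26: fresh scan; Z[26]=1 extend→box=[26,27)
i=27: fresh scan; Z[27]=0
i=28: fresh scan; Z[28]=4 extend→box=[28,32)
i=29: min(r-i=3, Z[1]=1)=1; Z[29]=1
i=30: min(r-i=2, Z[2]=0)=0; Z[30]=0
i=31: min(r-i=1, Z[3]=0)=0; Z[31]=0
i=32: fresh scan; Z[32]=0
i=33: fresh scan; Z[33]=0
i=34: fresh scan; Z[34]=0

[35, 1, 0, 0, 0, 0, 0, 0, 0, 0, 0, 0, 0, 4, 1, 0, 0, 0, 0, 0, 0, 0, 0, 0, 0, 0, 1, 0, 4, 1, 0, 0, 0, 0, 0]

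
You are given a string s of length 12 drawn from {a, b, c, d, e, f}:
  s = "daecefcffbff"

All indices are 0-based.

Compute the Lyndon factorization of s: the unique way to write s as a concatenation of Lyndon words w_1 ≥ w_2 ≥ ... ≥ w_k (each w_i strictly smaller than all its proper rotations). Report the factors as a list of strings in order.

["d", "aecefcffbff"]

emit factor 1: 'd' (i=0, period=1)
emit factor 2: 'aecefcffbff' (i=1, period=11)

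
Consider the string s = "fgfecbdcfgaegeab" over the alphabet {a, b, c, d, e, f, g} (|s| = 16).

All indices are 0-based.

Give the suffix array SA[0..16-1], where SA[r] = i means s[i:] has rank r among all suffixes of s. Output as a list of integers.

rank→(start, suffix):
  0 → (14, 'ab')
  1 → (10, 'aegeab')
  2 → (15, 'b')
  3 → (5, 'bdcfgaegeab')
  4 → (4, 'cbdcfgaegeab')
  5 → (7, 'cfgaegeab')
  6 → (6, 'dcfgaegeab')
  7 → (13, 'eab')
  8 → (3, 'ecbdcfgaegeab')
  9 → (11, 'egeab')
  10 → (2, 'fecbdcfgaegeab')
  11 → (8, 'fgaegeab')
  12 → (0, 'fgfecbdcfgaegeab')
  13 → (9, 'gaegeab')
  14 → (12, 'geab')
  15 → (1, 'gfecbdcfgaegeab')

[14, 10, 15, 5, 4, 7, 6, 13, 3, 11, 2, 8, 0, 9, 12, 1]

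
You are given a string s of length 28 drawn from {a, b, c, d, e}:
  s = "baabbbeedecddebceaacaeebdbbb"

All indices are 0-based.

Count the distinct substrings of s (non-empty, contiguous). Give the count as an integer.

sorted suffixes:
  #0 SA[0]=1  'aabbbeedecddebceaacaeebdbbb'
  #1 SA[1]=17  'aacaeebdbbb'
  #2 SA[2]=2  'abbbeedecddebceaacaeebdbbb'
  #3 SA[3]=18  'acaeebdbbb'
  #4 SA[4]=20  'aeebdbbb'
  #5 SA[5]=27  'b'
  #6 SA[6]=0  'baabbbeedecddebceaacaeebdbbb'
  #7 SA[7]=26  'bb'
  #8 SA[8]=25  'bbb'
  #9 SA[9]=3  'bbbeedecddebceaacaeebdbbb'
  #10 SA[10]=4  'bbeedecddebceaacaeebdbbb'
  #11 SA[11]=14  'bceaacaeebdbbb'
  #12 SA[12]=23  'bdbbb'
  #13 SA[13]=5  'beedecddebceaacaeebdbbb'
  #14 SA[14]=19  'caeebdbbb'
  #15 SA[15]=10  'cddebceaacaeebdbbb'
  #16 SA[16]=15  'ceaacaeebdbbb'
  #17 SA[17]=24  'dbbb'
  #18 SA[18]=11  'ddebceaacaeebdbbb'
  #19 SA[19]=12  'debceaacaeebdbbb'
  #20 SA[20]=8  'decddebceaacaeebdbbb'
  #21 SA[21]=16  'eaacaeebdbbb'
  #22 SA[22]=13  'ebceaacaeebdbbb'
  #23 SA[23]=22  'ebdbbb'
  #24 SA[24]=9  'ecddebceaacaeebdbbb'
  #25 SA[25]=7  'edecddebceaacaeebdbbb'
  #26 SA[26]=21  'eebdbbb'
  #27 SA[27]=6  'eedecddebceaacaeebdbbb'

SA = [1, 17, 2, 18, 20, 27, 0, 26, 25, 3, 4, 14, 23, 5, 19, 10, 15, 24, 11, 12, 8, 16, 13, 22, 9, 7, 21, 6]
rank  pair      lcp
   1  s[1:],s[17:]  2  'aa'
   2  s[17:],s[2:]  1  'a'
   3  s[2:],s[18:]  1  'a'
   4  s[18:],s[20:]  1  'a'
   5  s[20:],s[27:]  0  ''
   6  s[27:],s[0:]  1  'b'
   7  s[0:],s[26:]  1  'b'
   8  s[26:],s[25:]  2  'bb'
   9  s[25:],s[3:]  3  'bbb'
  10  s[3:],s[4:]  2  'bb'
  11  s[4:],s[14:]  1  'b'
  12  s[14:],s[23:]  1  'b'
  13  s[23:],s[5:]  1  'b'
  14  s[5:],s[19:]  0  ''
  15  s[19:],s[10:]  1  'c'
  16  s[10:],s[15:]  1  'c'
  17  s[15:],s[24:]  0  ''
  18  s[24:],s[11:]  1  'd'
  19  s[11:],s[12:]  1  'd'
  20  s[12:],s[8:]  2  'de'
  21  s[8:],s[16:]  0  ''
  22  s[16:],s[13:]  1  'e'
  23  s[13:],s[22:]  2  'eb'
  24  s[22:],s[9:]  1  'e'
  25  s[9:],s[7:]  1  'e'
  26  s[7:],s[21:]  1  'e'
  27  s[21:],s[6:]  2  'ee'

n(n+1)/2 = 28·29/2 = 406
Σ LCP = 0 + 2 + 1 + 1 + 1 + 0 + 1 + 1 + 2 + 3 + 2 + 1 + 1 + 1 + 0 + 1 + 1 + 0 + 1 + 1 + 2 + 0 + 1 + 2 + 1 + 1 + 1 + 2 = 31
distinct = 406 − 31 = 375

375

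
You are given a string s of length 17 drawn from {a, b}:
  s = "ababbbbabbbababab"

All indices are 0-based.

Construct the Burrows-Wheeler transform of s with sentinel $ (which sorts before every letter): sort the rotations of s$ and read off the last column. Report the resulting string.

bbbb$bbaaabbabbaba

rank  rotation            last
    0  $ababbbbabbbababab  b
    1  ab$ababbbbabbbabab  b
    2  abab$ababbbbabbbab  b
    3  ababab$ababbbbabbb  b
    4  ababbbbabbbababab$  $
    5  abbbababab$ababbbb  b
    6  abbbbabbbababab$ab  b
    7  b$ababbbbabbbababa  a
    8  bab$ababbbbabbbaba  a
    9  babab$ababbbbabbba  a
   10  bababab$ababbbbabb  b
   11  babbbababab$ababbb  b
   12  babbbbabbbababab$a  a
   13  bbababab$ababbbbab  b
   14  bbabbbababab$ababb  b
   15  bbbababab$ababbbba  a
   16  bbbabbbababab$abab  b
   17  bbbbabbbababab$aba  a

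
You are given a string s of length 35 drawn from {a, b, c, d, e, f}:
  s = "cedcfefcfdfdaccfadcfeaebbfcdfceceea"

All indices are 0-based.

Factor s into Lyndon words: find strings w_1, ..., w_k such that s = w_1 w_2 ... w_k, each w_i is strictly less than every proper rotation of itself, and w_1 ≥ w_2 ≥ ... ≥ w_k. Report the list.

["cedcfefcfdfd", "accfadcfeaebbfcdfcecee", "a"]

emit factor 1: 'cedcfefcfdfd' (i=0, period=12)
emit factor 2: 'accfadcfeaebbfcdfcecee' (i=12, period=22)
emit factor 3: 'a' (i=34, period=1)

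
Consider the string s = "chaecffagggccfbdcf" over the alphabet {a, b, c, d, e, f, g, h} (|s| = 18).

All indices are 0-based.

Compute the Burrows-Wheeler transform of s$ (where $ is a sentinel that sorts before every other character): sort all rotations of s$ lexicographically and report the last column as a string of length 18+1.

rank  rotation             last
    0  $chaecffagggccfbdcf  f
    1  aecffagggccfbdcf$ch  h
    2  agggccfbdcf$chaecff  f
    3  bdcf$chaecffagggccf  f
    4  ccfbdcf$chaecffaggg  g
    5  cf$chaecffagggccfbd  d
    6  cfbdcf$chaecffagggc  c
    7  cffagggccfbdcf$chae  e
    8  chaecffagggccfbdcf$  $
    9  dcf$chaecffagggccfb  b
   10  ecffagggccfbdcf$cha  a
   11  f$chaecffagggccfbdc  c
   12  fagggccfbdcf$chaecf  f
   13  fbdcf$chaecffagggcc  c
   14  ffagggccfbdcf$chaec  c
   15  gccfbdcf$chaecffagg  g
   16  ggccfbdcf$chaecffag  g
   17  gggccfbdcf$chaecffa  a
   18  haecffagggccfbdcf$c  c

fhffgdce$bacfccggac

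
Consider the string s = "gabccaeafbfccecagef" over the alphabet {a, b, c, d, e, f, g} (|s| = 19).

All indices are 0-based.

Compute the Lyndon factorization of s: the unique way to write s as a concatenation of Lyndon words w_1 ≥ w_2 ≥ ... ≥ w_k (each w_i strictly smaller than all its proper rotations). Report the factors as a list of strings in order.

emit factor 1: 'g' (i=0, period=1)
emit factor 2: 'abccaeafbfccecagef' (i=1, period=18)

["g", "abccaeafbfccecagef"]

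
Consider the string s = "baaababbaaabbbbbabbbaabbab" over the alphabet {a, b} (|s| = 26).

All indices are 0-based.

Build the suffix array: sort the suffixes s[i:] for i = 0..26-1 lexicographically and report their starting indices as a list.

rank→(start, suffix):
  0 → (1, 'aaababbaaabbbbbabbbaabbab')
  1 → (8, 'aaabbbbbabbbaabbab')
  2 → (2, 'aababbaaabbbbbabbbaabbab')
  3 → (20, 'aabbab')
  4 → (9, 'aabbbbbabbbaabbab')
  5 → (24, 'ab')
  6 → (3, 'ababbaaabbbbbabbbaabbab')
  7 → (5, 'abbaaabbbbbabbbaabbab')
  8 → (21, 'abbab')
  9 → (16, 'abbbaabbab')
  10 → (10, 'abbbbbabbbaabbab')
  11 → (25, 'b')
  12 → (0, 'baaababbaaabbbbbabbbaabbab')
  13 → (7, 'baaabbbbbabbbaabbab')
  14 → (19, 'baabbab')
  15 → (23, 'bab')
  16 → (4, 'babbaaabbbbbabbbaabbab')
  17 → (15, 'babbbaabbab')
  18 → (6, 'bbaaabbbbbabbbaabbab')
  19 → (18, 'bbaabbab')
  20 → (22, 'bbab')
  21 → (14, 'bbabbbaabbab')
  22 → (17, 'bbbaabbab')
  23 → (13, 'bbbabbbaabbab')
  24 → (12, 'bbbbabbbaabbab')
  25 → (11, 'bbbbbabbbaabbab')

[1, 8, 2, 20, 9, 24, 3, 5, 21, 16, 10, 25, 0, 7, 19, 23, 4, 15, 6, 18, 22, 14, 17, 13, 12, 11]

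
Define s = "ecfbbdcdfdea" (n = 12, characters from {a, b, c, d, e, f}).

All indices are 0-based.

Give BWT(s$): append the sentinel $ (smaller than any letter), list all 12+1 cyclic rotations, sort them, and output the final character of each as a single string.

rank  rotation       last
    0  $ecfbbdcdfdea  a
    1  a$ecfbbdcdfde  e
    2  bbdcdfdea$ecf  f
    3  bdcdfdea$ecfb  b
    4  cdfdea$ecfbbd  d
    5  cfbbdcdfdea$e  e
    6  dcdfdea$ecfbb  b
    7  dea$ecfbbdcdf  f
    8  dfdea$ecfbbdc  c
    9  ea$ecfbbdcdfd  d
   10  ecfbbdcdfdea$  $
   11  fbbdcdfdea$ec  c
   12  fdea$ecfbbdcd  d

aefbdebfcd$cd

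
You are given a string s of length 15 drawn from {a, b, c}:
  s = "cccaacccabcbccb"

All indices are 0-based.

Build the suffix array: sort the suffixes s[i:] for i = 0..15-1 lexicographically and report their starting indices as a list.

[3, 8, 4, 14, 9, 11, 2, 7, 13, 10, 1, 6, 12, 0, 5]

rank | idx | suffix
   0 |   3 | aacccabcbccb
   1 |   8 | abcbccb
   2 |   4 | acccabcbccb
   3 |  14 | b
   4 |   9 | bcbccb
   5 |  11 | bccb
   6 |   2 | caacccabcbccb
   7 |   7 | cabcbccb
   8 |  13 | cb
   9 |  10 | cbccb
  10 |   1 | ccaacccabcbccb
  11 |   6 | ccabcbccb
  12 |  12 | ccb
  13 |   0 | cccaacccabcbccb
  14 |   5 | cccabcbccb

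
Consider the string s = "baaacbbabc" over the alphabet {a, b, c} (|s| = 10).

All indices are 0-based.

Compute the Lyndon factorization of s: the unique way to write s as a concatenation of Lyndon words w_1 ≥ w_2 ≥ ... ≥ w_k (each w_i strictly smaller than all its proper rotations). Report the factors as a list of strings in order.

emit factor 1: 'b' (i=0, period=1)
emit factor 2: 'aaacbbabc' (i=1, period=9)

["b", "aaacbbabc"]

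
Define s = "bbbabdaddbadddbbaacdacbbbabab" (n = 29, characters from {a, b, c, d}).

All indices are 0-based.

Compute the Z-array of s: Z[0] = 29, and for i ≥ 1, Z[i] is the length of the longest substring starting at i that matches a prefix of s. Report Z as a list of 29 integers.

[29, 2, 1, 0, 1, 0, 0, 0, 0, 1, 0, 0, 0, 0, 2, 1, 0, 0, 0, 0, 0, 0, 5, 2, 1, 0, 1, 0, 1]

Z[0]=29
i=1: fresh scan; Z[1]=2 extend→box=[1,3)
i=2: min(r-i=1, Z[1]=2)=1; Z[2]=1
i=3: fresh scan; Z[3]=0
i=4: fresh scan; Z[4]=1 extend→box=[4,5)
i=5: fresh scan; Z[5]=0
i=6: fresh scan; Z[6]=0
i=7: fresh scan; Z[7]=0
i=8: fresh scan; Z[8]=0
i=9: fresh scan; Z[9]=1 extend→box=[9,10)
i=10: fresh scan; Z[10]=0
i=11: fresh scan; Z[11]=0
i=12: fresh scan; Z[12]=0
i=13: fresh scan; Z[13]=0
i=14: fresh scan; Z[14]=2 extend→box=[14,16)
i=15: min(r-i=1, Z[1]=2)=1; Z[15]=1
i=16: fresh scan; Z[16]=0
i=17: fresh scan; Z[17]=0
i=18: fresh scan; Z[18]=0
i=19: fresh scan; Z[19]=0
i=20: fresh scan; Z[20]=0
i=21: fresh scan; Z[21]=0
i=22: fresh scan; Z[22]=5 extend→box=[22,27)
i=23: min(r-i=4, Z[1]=2)=2; Z[23]=2
i=24: min(r-i=3, Z[2]=1)=1; Z[24]=1
i=25: min(r-i=2, Z[3]=0)=0; Z[25]=0
i=26: min(r-i=1, Z[4]=1)=1; Z[26]=1
i=27: fresh scan; Z[27]=0
i=28: fresh scan; Z[28]=1 extend→box=[28,29)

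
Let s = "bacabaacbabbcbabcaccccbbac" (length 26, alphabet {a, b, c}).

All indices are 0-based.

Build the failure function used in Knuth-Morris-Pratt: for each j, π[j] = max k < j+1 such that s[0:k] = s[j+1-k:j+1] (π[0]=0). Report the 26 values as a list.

π[0] = 0
j=1 s[j]='a': π[1]=0 (border '')
j=2 s[j]='c': π[2]=0 (border '')
j=3 s[j]='a': π[3]=0 (border '')
j=4 s[j]='b': π[4]=1 (border 'b')
j=5 s[j]='a': π[5]=2 (border 'ba')
j=6 s[j]='a': k: 2→0; π[6]=0 (border '')
j=7 s[j]='c': π[7]=0 (border '')
j=8 s[j]='b': π[8]=1 (border 'b')
j=9 s[j]='a': π[9]=2 (border 'ba')
j=10 s[j]='b': k: 2→0; π[10]=1 (border 'b')
j=11 s[j]='b': k: 1→0; π[11]=1 (border 'b')
j=12 s[j]='c': k: 1→0; π[12]=0 (border '')
j=13 s[j]='b': π[13]=1 (border 'b')
j=14 s[j]='a': π[14]=2 (border 'ba')
j=15 s[j]='b': k: 2→0; π[15]=1 (border 'b')
j=16 s[j]='c': k: 1→0; π[16]=0 (border '')
j=17 s[j]='a': π[17]=0 (border '')
j=18 s[j]='c': π[18]=0 (border '')
j=19 s[j]='c': π[19]=0 (border '')
j=20 s[j]='c': π[20]=0 (border '')
j=21 s[j]='c': π[21]=0 (border '')
j=22 s[j]='b': π[22]=1 (border 'b')
j=23 s[j]='b': k: 1→0; π[23]=1 (border 'b')
j=24 s[j]='a': π[24]=2 (border 'ba')
j=25 s[j]='c': π[25]=3 (border 'bac')

[0, 0, 0, 0, 1, 2, 0, 0, 1, 2, 1, 1, 0, 1, 2, 1, 0, 0, 0, 0, 0, 0, 1, 1, 2, 3]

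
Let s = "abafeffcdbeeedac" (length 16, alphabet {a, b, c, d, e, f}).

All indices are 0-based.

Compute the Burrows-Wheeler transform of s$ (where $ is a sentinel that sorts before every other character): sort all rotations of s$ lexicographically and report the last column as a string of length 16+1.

rank  rotation           last
    0  $abafeffcdbeeedac  c
    1  abafeffcdbeeedac$  $
    2  ac$abafeffcdbeeed  d
    3  afeffcdbeeedac$ab  b
    4  bafeffcdbeeedac$a  a
    5  beeedac$abafeffcd  d
    6  c$abafeffcdbeeeda  a
    7  cdbeeedac$abafeff  f
    8  dac$abafeffcdbeee  e
    9  dbeeedac$abafeffc  c
   10  edac$abafeffcdbee  e
   11  eedac$abafeffcdbe  e
   12  eeedac$abafeffcdb  b
   13  effcdbeeedac$abaf  f
   14  fcdbeeedac$abafef  f
   15  feffcdbeeedac$aba  a
   16  ffcdbeeedac$abafe  e

c$dbadafeceebffae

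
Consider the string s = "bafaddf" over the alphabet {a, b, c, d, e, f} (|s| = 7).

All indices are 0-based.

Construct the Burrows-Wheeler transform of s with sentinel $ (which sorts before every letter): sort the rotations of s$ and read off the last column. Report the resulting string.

ffb$adda

rank  rotation  last
    0  $bafaddf  f
    1  addf$baf  f
    2  afaddf$b  b
    3  bafaddf$  $
    4  ddf$bafa  a
    5  df$bafad  d
    6  f$bafadd  d
    7  faddf$ba  a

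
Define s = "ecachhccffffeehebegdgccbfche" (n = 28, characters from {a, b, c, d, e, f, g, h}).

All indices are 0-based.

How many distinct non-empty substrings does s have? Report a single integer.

rank→(start, suffix):
  0 → (2, 'achhccffffeehebegdgccbfche')
  1 → (16, 'begdgccbfche')
  2 → (23, 'bfche')
  3 → (1, 'cachhccffffeehebegdgccbfche')
  4 → (22, 'cbfche')
  5 → (21, 'ccbfche')
  6 → (6, 'ccffffeehebegdgccbfche')
  7 → (7, 'cffffeehebegdgccbfche')
  8 → (25, 'che')
  9 → (3, 'chhccffffeehebegdgccbfche')
  10 → (19, 'dgccbfche')
  11 → (27, 'e')
  12 → (15, 'ebegdgccbfche')
  13 → (0, 'ecachhccffffeehebegdgccbfche')
  14 → (12, 'eehebegdgccbfche')
  15 → (17, 'egdgccbfche')
  16 → (13, 'ehebegdgccbfche')
  17 → (24, 'fche')
  18 → (11, 'feehebegdgccbfche')
  19 → (10, 'ffeehebegdgccbfche')
  20 → (9, 'fffeehebegdgccbfche')
  21 → (8, 'ffffeehebegdgccbfche')
  22 → (20, 'gccbfche')
  23 → (18, 'gdgccbfche')
  24 → (5, 'hccffffeehebegdgccbfche')
  25 → (26, 'he')
  26 → (14, 'hebegdgccbfche')
  27 → (4, 'hhccffffeehebegdgccbfche')

SA = [2, 16, 23, 1, 22, 21, 6, 7, 25, 3, 19, 27, 15, 0, 12, 17, 13, 24, 11, 10, 9, 8, 20, 18, 5, 26, 14, 4]
rank  pair      lcp
   1  s[2:],s[16:]  0  ''
   2  s[16:],s[23:]  1  'b'
   3  s[23:],s[1:]  0  ''
   4  s[1:],s[22:]  1  'c'
   5  s[22:],s[21:]  1  'c'
   6  s[21:],s[6:]  2  'cc'
   7  s[6:],s[7:]  1  'c'
   8  s[7:],s[25:]  1  'c'
   9  s[25:],s[3:]  2  'ch'
  10  s[3:],s[19:]  0  ''
  11  s[19:],s[27:]  0  ''
  12  s[27:],s[15:]  1  'e'
  13  s[15:],s[0:]  1  'e'
  14  s[0:],s[12:]  1  'e'
  15  s[12:],s[17:]  1  'e'
  16  s[17:],s[13:]  1  'e'
  17  s[13:],s[24:]  0  ''
  18  s[24:],s[11:]  1  'f'
  19  s[11:],s[10:]  1  'f'
  20  s[10:],s[9:]  2  'ff'
  21  s[9:],s[8:]  3  'fff'
  22  s[8:],s[20:]  0  ''
  23  s[20:],s[18:]  1  'g'
  24  s[18:],s[5:]  0  ''
  25  s[5:],s[26:]  1  'h'
  26  s[26:],s[14:]  2  'he'
  27  s[14:],s[4:]  1  'h'

n(n+1)/2 = 28·29/2 = 406
Σ LCP = 0 + 0 + 1 + 0 + 1 + 1 + 2 + 1 + 1 + 2 + 0 + 0 + 1 + 1 + 1 + 1 + 1 + 0 + 1 + 1 + 2 + 3 + 0 + 1 + 0 + 1 + 2 + 1 = 26
distinct = 406 − 26 = 380

380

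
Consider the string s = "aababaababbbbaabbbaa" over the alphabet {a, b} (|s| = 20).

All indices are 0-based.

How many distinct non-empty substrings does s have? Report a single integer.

158

rank→(start, suffix):
  0 → (19, 'a')
  1 → (18, 'aa')
  2 → (0, 'aababaababbbbaabbbaa')
  3 → (5, 'aababbbbaabbbaa')
  4 → (13, 'aabbbaa')
  5 → (3, 'abaababbbbaabbbaa')
  6 → (1, 'ababaababbbbaabbbaa')
  7 → (6, 'ababbbbaabbbaa')
  8 → (14, 'abbbaa')
  9 → (8, 'abbbbaabbbaa')
  10 → (17, 'baa')
  11 → (4, 'baababbbbaabbbaa')
  12 → (12, 'baabbbaa')
  13 → (2, 'babaababbbbaabbbaa')
  14 → (7, 'babbbbaabbbaa')
  15 → (16, 'bbaa')
  16 → (11, 'bbaabbbaa')
  17 → (15, 'bbbaa')
  18 → (10, 'bbbaabbbaa')
  19 → (9, 'bbbbaabbbaa')

SA = [19, 18, 0, 5, 13, 3, 1, 6, 14, 8, 17, 4, 12, 2, 7, 16, 11, 15, 10, 9]
i: (SA[i-1],SA[i]) lcp shared
  1: (19,18) 1 'a'
  2: (18,0) 2 'aa'
  3: (0,5) 5 'aabab'
  4: (5,13) 3 'aab'
  5: (13,3) 1 'a'
  6: (3,1) 3 'aba'
  7: (1,6) 4 'abab'
  8: (6,14) 2 'ab'
  9: (14,8) 4 'abbb'
  10: (8,17) 0 ''
  11: (17,4) 3 'baa'
  12: (4,12) 4 'baab'
  13: (12,2) 2 'ba'
  14: (2,7) 3 'bab'
  15: (7,16) 1 'b'
  16: (16,11) 4 'bbaa'
  17: (11,15) 2 'bb'
  18: (15,10) 5 'bbbaa'
  19: (10,9) 3 'bbb'

n(n+1)/2 = 20·21/2 = 210
Σ LCP = 0 + 1 + 2 + 5 + 3 + 1 + 3 + 4 + 2 + 4 + 0 + 3 + 4 + 2 + 3 + 1 + 4 + 2 + 5 + 3 = 52
distinct = 210 − 52 = 158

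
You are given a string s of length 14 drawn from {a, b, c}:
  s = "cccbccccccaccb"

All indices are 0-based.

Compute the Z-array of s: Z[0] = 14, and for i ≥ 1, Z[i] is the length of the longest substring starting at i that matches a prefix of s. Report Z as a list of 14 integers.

Z[0]=14
i=1: outside box; Z[1]=2 extend→box=[1,3)
i=2: min(r-i=1, Z[1]=2)=1; Z[2]=1
i=3: outside box; Z[3]=0
i=4: outside box; Z[4]=3 extend→box=[4,7)
i=5: min(r-i=2, Z[1]=2)=2; Z[5]=3 extend→box=[5,8)
i=6: min(r-i=2, Z[1]=2)=2; Z[6]=3 extend→box=[6,9)
i=7: min(r-i=2, Z[1]=2)=2; Z[7]=3 extend→box=[7,10)
i=8: min(r-i=2, Z[1]=2)=2; Z[8]=2
i=9: min(r-i=1, Z[2]=1)=1; Z[9]=1
i=10: outside box; Z[10]=0
i=11: outside box; Z[11]=2 extend→box=[11,13)
i=12: min(r-i=1, Z[1]=2)=1; Z[12]=1
i=13: outside box; Z[13]=0

[14, 2, 1, 0, 3, 3, 3, 3, 2, 1, 0, 2, 1, 0]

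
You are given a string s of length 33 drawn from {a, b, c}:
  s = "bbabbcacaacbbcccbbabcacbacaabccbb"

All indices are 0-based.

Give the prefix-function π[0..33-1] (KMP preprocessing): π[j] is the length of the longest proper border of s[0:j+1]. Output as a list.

π[0] = 0
j=1 s[j]='b': π[1]=1 (border 'b')
j=2 s[j]='a': k: 1→0; π[2]=0 (border '')
j=3 s[j]='b': π[3]=1 (border 'b')
j=4 s[j]='b': π[4]=2 (border 'bb')
j=5 s[j]='c': k: 2→1→0; π[5]=0 (border '')
j=6 s[j]='a': π[6]=0 (border '')
j=7 s[j]='c': π[7]=0 (border '')
j=8 s[j]='a': π[8]=0 (border '')
j=9 s[j]='a': π[9]=0 (border '')
j=10 s[j]='c': π[10]=0 (border '')
j=11 s[j]='b': π[11]=1 (border 'b')
j=12 s[j]='b': π[12]=2 (border 'bb')
j=13 s[j]='c': k: 2→1→0; π[13]=0 (border '')
j=14 s[j]='c': π[14]=0 (border '')
j=15 s[j]='c': π[15]=0 (border '')
j=16 s[j]='b': π[16]=1 (border 'b')
j=17 s[j]='b': π[17]=2 (border 'bb')
j=18 s[j]='a': π[18]=3 (border 'bba')
j=19 s[j]='b': π[19]=4 (border 'bbab')
j=20 s[j]='c': k: 4→1→0; π[20]=0 (border '')
j=21 s[j]='a': π[21]=0 (border '')
j=22 s[j]='c': π[22]=0 (border '')
j=23 s[j]='b': π[23]=1 (border 'b')
j=24 s[j]='a': k: 1→0; π[24]=0 (border '')
j=25 s[j]='c': π[25]=0 (border '')
j=26 s[j]='a': π[26]=0 (border '')
j=27 s[j]='a': π[27]=0 (border '')
j=28 s[j]='b': π[28]=1 (border 'b')
j=29 s[j]='c': k: 1→0; π[29]=0 (border '')
j=30 s[j]='c': π[30]=0 (border '')
j=31 s[j]='b': π[31]=1 (border 'b')
j=32 s[j]='b': π[32]=2 (border 'bb')

[0, 1, 0, 1, 2, 0, 0, 0, 0, 0, 0, 1, 2, 0, 0, 0, 1, 2, 3, 4, 0, 0, 0, 1, 0, 0, 0, 0, 1, 0, 0, 1, 2]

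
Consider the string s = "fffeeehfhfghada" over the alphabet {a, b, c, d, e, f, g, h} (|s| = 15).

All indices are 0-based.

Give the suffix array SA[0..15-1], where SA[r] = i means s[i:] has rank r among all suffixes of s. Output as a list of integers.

sorted suffixes:
  #0 SA[0]=14  'a'
  #1 SA[1]=12  'ada'
  #2 SA[2]=13  'da'
  #3 SA[3]=3  'eeehfhfghada'
  #4 SA[4]=4  'eehfhfghada'
  #5 SA[5]=5  'ehfhfghada'
  #6 SA[6]=2  'feeehfhfghada'
  #7 SA[7]=1  'ffeeehfhfghada'
  #8 SA[8]=0  'fffeeehfhfghada'
  #9 SA[9]=9  'fghada'
  #10 SA[10]=7  'fhfghada'
  #11 SA[11]=10  'ghada'
  #12 SA[12]=11  'hada'
  #13 SA[13]=8  'hfghada'
  #14 SA[14]=6  'hfhfghada'

[14, 12, 13, 3, 4, 5, 2, 1, 0, 9, 7, 10, 11, 8, 6]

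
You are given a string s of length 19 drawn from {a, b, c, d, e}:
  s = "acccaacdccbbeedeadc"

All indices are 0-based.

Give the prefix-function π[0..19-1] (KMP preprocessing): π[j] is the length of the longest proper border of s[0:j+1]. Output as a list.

[0, 0, 0, 0, 1, 1, 2, 0, 0, 0, 0, 0, 0, 0, 0, 0, 1, 0, 0]

π[0] = 0
j=1 s[j]='c': π[1]=0 (border '')
j=2 s[j]='c': π[2]=0 (border '')
j=3 s[j]='c': π[3]=0 (border '')
j=4 s[j]='a': π[4]=1 (border 'a')
j=5 s[j]='a': k: 1→0; π[5]=1 (border 'a')
j=6 s[j]='c': π[6]=2 (border 'ac')
j=7 s[j]='d': k: 2→0; π[7]=0 (border '')
j=8 s[j]='c': π[8]=0 (border '')
j=9 s[j]='c': π[9]=0 (border '')
j=10 s[j]='b': π[10]=0 (border '')
j=11 s[j]='b': π[11]=0 (border '')
j=12 s[j]='e': π[12]=0 (border '')
j=13 s[j]='e': π[13]=0 (border '')
j=14 s[j]='d': π[14]=0 (border '')
j=15 s[j]='e': π[15]=0 (border '')
j=16 s[j]='a': π[16]=1 (border 'a')
j=17 s[j]='d': k: 1→0; π[17]=0 (border '')
j=18 s[j]='c': π[18]=0 (border '')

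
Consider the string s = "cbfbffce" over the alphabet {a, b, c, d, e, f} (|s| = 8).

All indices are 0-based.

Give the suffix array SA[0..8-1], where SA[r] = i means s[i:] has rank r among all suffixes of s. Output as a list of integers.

rank→(start, suffix):
  0 → (1, 'bfbffce')
  1 → (3, 'bffce')
  2 → (0, 'cbfbffce')
  3 → (6, 'ce')
  4 → (7, 'e')
  5 → (2, 'fbffce')
  6 → (5, 'fce')
  7 → (4, 'ffce')

[1, 3, 0, 6, 7, 2, 5, 4]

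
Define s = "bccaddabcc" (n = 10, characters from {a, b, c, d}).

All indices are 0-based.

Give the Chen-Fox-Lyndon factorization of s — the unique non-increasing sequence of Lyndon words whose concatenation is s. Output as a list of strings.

emit factor 1: 'bcc' (i=0, period=3)
emit factor 2: 'add' (i=3, period=3)
emit factor 3: 'abcc' (i=6, period=4)

["bcc", "add", "abcc"]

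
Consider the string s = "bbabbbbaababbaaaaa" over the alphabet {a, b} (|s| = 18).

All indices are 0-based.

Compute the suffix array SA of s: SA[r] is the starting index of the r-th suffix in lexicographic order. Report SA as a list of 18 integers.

rank→(start, suffix):
  0 → (17, 'a')
  1 → (16, 'aa')
  2 → (15, 'aaa')
  3 → (14, 'aaaa')
  4 → (13, 'aaaaa')
  5 → (7, 'aababbaaaaa')
  6 → (8, 'ababbaaaaa')
  7 → (10, 'abbaaaaa')
  8 → (2, 'abbbbaababbaaaaa')
  9 → (12, 'baaaaa')
  10 → (6, 'baababbaaaaa')
  11 → (9, 'babbaaaaa')
  12 → (1, 'babbbbaababbaaaaa')
  13 → (11, 'bbaaaaa')
  14 → (5, 'bbaababbaaaaa')
  15 → (0, 'bbabbbbaababbaaaaa')
  16 → (4, 'bbbaababbaaaaa')
  17 → (3, 'bbbbaababbaaaaa')

[17, 16, 15, 14, 13, 7, 8, 10, 2, 12, 6, 9, 1, 11, 5, 0, 4, 3]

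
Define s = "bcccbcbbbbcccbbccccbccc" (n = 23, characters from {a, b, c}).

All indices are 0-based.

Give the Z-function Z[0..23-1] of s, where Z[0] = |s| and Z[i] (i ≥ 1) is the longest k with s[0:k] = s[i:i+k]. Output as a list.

[23, 0, 0, 0, 2, 0, 1, 1, 1, 5, 0, 0, 0, 1, 4, 0, 0, 0, 0, 4, 0, 0, 0]

Z[0]=23
i=1: outside box; Z[1]=0
i=2: outside box; Z[2]=0
i=3: outside box; Z[3]=0
i=4: outside box; Z[4]=2 grow→box=[4,6)
i=5: min(r-i=1, Z[1]=0)=0; Z[5]=0
i=6: outside box; Z[6]=1 grow→box=[6,7)
i=7: outside box; Z[7]=1 grow→box=[7,8)
i=8: outside box; Z[8]=1 grow→box=[8,9)
i=9: outside box; Z[9]=5 grow→box=[9,14)
i=10: min(r-i=4, Z[1]=0)=0; Z[10]=0
i=11: min(r-i=3, Z[2]=0)=0; Z[11]=0
i=12: min(r-i=2, Z[3]=0)=0; Z[12]=0
i=13: min(r-i=1, Z[4]=2)=1; Z[13]=1
i=14: outside box; Z[14]=4 grow→box=[14,18)
i=15: min(r-i=3, Z[1]=0)=0; Z[15]=0
i=16: min(r-i=2, Z[2]=0)=0; Z[16]=0
i=17: min(r-i=1, Z[3]=0)=0; Z[17]=0
i=18: outside box; Z[18]=0
i=19: outside box; Z[19]=4 grow→box=[19,23)
i=20: min(r-i=3, Z[1]=0)=0; Z[20]=0
i=21: min(r-i=2, Z[2]=0)=0; Z[21]=0
i=22: min(r-i=1, Z[3]=0)=0; Z[22]=0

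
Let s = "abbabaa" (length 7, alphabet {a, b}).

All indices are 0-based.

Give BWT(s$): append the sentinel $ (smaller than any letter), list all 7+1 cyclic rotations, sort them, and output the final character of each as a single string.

aabb$aba

rank  rotation  last
    0  $abbabaa  a
    1  a$abbaba  a
    2  aa$abbab  b
    3  abaa$abb  b
    4  abbabaa$  $
    5  baa$abba  a
    6  babaa$ab  b
    7  bbabaa$a  a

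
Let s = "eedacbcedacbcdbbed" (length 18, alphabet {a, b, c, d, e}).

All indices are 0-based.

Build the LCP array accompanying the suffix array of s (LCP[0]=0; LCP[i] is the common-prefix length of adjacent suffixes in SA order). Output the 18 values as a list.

[0, 4, 0, 1, 2, 1, 0, 3, 1, 1, 0, 1, 5, 1, 0, 2, 6, 1]

rank→(start, suffix):
  0 → (9, 'acbcdbbed')
  1 → (3, 'acbcedacbcdbbed')
  2 → (14, 'bbed')
  3 → (11, 'bcdbbed')
  4 → (5, 'bcedacbcdbbed')
  5 → (15, 'bed')
  6 → (10, 'cbcdbbed')
  7 → (4, 'cbcedacbcdbbed')
  8 → (12, 'cdbbed')
  9 → (6, 'cedacbcdbbed')
  10 → (17, 'd')
  11 → (8, 'dacbcdbbed')
  12 → (2, 'dacbcedacbcdbbed')
  13 → (13, 'dbbed')
  14 → (16, 'ed')
  15 → (7, 'edacbcdbbed')
  16 → (1, 'edacbcedacbcdbbed')
  17 → (0, 'eedacbcedacbcdbbed')

SA = [9, 3, 14, 11, 5, 15, 10, 4, 12, 6, 17, 8, 2, 13, 16, 7, 1, 0]
i: (SA[i-1],SA[i]) lcp shared
  1: (9,3) 4 'acbc'
  2: (3,14) 0 ''
  3: (14,11) 1 'b'
  4: (11,5) 2 'bc'
  5: (5,15) 1 'b'
  6: (15,10) 0 ''
  7: (10,4) 3 'cbc'
  8: (4,12) 1 'c'
  9: (12,6) 1 'c'
  10: (6,17) 0 ''
  11: (17,8) 1 'd'
  12: (8,2) 5 'dacbc'
  13: (2,13) 1 'd'
  14: (13,16) 0 ''
  15: (16,7) 2 'ed'
  16: (7,1) 6 'edacbc'
  17: (1,0) 1 'e'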